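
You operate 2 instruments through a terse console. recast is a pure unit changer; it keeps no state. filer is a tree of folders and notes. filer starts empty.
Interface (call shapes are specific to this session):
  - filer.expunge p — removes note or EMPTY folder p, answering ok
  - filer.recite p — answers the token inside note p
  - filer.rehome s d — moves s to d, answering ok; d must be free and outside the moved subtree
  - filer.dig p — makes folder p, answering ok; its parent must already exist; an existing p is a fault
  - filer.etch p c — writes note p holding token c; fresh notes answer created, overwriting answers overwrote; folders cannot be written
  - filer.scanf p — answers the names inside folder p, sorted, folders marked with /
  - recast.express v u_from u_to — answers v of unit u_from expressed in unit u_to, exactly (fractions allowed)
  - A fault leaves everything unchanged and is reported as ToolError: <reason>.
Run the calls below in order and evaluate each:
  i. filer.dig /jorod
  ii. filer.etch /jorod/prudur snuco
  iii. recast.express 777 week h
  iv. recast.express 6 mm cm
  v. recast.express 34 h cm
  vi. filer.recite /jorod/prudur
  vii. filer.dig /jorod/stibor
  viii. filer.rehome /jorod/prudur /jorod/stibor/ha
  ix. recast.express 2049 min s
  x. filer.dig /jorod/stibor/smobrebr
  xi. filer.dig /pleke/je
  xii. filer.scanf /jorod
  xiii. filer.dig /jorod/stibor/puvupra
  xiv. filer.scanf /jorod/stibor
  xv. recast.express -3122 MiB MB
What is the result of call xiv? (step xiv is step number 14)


Answer: [ha, puvupra/, smobrebr/]

Derivation:
Now I run dig with /jorod, — result: ok.
I call etch with /jorod/prudur, snuco, and see created.
Then express with 777, week, h, giving 130536.
I try express with 6, mm, cm: 3/5.
Now I run express with 34, h, cm, yielding ToolError: incompatible units.
Next I call recite with /jorod/prudur, and get snuco.
Next I call dig with /jorod/stibor, yielding ok.
Invoking rehome with /jorod/prudur, /jorod/stibor/ha, and get ok.
I invoke express with 2049, min, s, → 122940.
Calling dig with /jorod/stibor/smobrebr, yielding ok.
Calling dig with /pleke/je, → ToolError: no parent.
Now I run scanf with /jorod: [stibor/].
Calling dig with /jorod/stibor/puvupra, — result: ok.
I call scanf with /jorod/stibor: [ha, puvupra/, smobrebr/].
Calling express with -3122, MiB, MB, and see -51150848/15625.


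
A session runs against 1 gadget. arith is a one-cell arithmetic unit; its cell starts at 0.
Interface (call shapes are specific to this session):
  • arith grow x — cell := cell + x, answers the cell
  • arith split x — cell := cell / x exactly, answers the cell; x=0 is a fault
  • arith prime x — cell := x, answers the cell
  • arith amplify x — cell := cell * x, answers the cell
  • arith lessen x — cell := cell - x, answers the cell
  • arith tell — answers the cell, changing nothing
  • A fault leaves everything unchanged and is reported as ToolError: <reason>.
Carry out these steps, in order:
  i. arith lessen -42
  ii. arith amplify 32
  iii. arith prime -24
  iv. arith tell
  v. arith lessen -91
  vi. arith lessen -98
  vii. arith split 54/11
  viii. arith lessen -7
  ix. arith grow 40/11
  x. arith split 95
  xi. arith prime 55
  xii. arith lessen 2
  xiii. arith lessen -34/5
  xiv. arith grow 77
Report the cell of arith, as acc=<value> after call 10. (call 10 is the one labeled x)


Answer: acc=8761/18810

Derivation:
==> arith lessen(x='-42')
<== 42
==> arith amplify(x='32')
<== 1344
==> arith prime(x='-24')
<== -24
==> arith tell()
<== -24
==> arith lessen(x='-91')
<== 67
==> arith lessen(x='-98')
<== 165
==> arith split(x='54/11')
<== 605/18
==> arith lessen(x='-7')
<== 731/18
==> arith grow(x='40/11')
<== 8761/198
==> arith split(x='95')
<== 8761/18810
==> arith prime(x='55')
<== 55
==> arith lessen(x='2')
<== 53
==> arith lessen(x='-34/5')
<== 299/5
==> arith grow(x='77')
<== 684/5


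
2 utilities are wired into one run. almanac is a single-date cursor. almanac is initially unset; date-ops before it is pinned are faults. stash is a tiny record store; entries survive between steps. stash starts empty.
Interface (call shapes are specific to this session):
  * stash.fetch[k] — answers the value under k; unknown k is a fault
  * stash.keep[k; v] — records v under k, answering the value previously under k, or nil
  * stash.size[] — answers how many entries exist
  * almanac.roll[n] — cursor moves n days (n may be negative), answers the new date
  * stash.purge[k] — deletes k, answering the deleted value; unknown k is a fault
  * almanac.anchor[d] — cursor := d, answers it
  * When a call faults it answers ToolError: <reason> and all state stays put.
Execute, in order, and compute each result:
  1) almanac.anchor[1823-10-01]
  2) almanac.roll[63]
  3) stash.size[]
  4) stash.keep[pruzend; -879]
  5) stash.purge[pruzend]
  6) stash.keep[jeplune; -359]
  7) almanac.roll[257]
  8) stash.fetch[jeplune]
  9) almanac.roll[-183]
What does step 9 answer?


;; almanac.anchor(d: 1823-10-01) ~> 1823-10-01
;; almanac.roll(n: 63) ~> 1823-12-03
;; stash.size() ~> 0
;; stash.keep(k: pruzend, v: -879) ~> nil
;; stash.purge(k: pruzend) ~> -879
;; stash.keep(k: jeplune, v: -359) ~> nil
;; almanac.roll(n: 257) ~> 1824-08-16
;; stash.fetch(k: jeplune) ~> -359
;; almanac.roll(n: -183) ~> 1824-02-15

Answer: 1824-02-15


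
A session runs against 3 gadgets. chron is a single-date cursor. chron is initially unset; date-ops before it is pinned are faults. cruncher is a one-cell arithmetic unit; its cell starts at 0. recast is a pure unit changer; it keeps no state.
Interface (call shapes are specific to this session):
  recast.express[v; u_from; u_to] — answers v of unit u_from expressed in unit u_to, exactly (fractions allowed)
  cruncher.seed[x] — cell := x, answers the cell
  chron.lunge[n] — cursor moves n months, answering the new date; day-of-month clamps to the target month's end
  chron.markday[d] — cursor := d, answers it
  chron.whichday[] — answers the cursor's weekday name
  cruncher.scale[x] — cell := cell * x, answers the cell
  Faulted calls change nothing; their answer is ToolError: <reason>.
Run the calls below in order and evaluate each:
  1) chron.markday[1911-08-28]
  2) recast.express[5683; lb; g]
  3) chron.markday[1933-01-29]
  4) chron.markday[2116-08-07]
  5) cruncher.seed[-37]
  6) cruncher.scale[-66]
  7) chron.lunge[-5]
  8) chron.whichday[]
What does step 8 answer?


→ chron.markday(d=1911-08-28)
← 1911-08-28
→ recast.express(v=5683, u_from=lb, u_to=g)
← 257776543871/100000
→ chron.markday(d=1933-01-29)
← 1933-01-29
→ chron.markday(d=2116-08-07)
← 2116-08-07
→ cruncher.seed(x=-37)
← -37
→ cruncher.scale(x=-66)
← 2442
→ chron.lunge(n=-5)
← 2116-03-07
→ chron.whichday()
← Saturday

Answer: Saturday


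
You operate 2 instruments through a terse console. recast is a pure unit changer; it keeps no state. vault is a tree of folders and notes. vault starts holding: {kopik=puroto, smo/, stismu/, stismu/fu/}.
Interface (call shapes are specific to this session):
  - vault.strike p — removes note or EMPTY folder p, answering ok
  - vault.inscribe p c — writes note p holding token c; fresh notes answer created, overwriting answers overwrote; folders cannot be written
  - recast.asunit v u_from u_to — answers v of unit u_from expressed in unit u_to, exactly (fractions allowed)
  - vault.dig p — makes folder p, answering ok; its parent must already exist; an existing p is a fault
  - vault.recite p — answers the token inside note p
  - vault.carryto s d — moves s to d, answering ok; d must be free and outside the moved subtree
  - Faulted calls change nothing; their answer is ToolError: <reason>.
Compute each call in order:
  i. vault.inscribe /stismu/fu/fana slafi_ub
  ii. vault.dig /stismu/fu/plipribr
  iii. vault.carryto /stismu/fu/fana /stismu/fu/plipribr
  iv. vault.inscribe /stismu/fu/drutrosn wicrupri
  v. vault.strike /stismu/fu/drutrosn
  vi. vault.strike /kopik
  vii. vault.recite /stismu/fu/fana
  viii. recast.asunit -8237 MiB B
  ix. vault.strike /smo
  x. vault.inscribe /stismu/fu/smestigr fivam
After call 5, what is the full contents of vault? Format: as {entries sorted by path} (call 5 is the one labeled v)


==> vault.inscribe(p='/stismu/fu/fana', c='slafi_ub')
<== created
==> vault.dig(p='/stismu/fu/plipribr')
<== ok
==> vault.carryto(s='/stismu/fu/fana', d='/stismu/fu/plipribr')
<== ToolError: exists
==> vault.inscribe(p='/stismu/fu/drutrosn', c='wicrupri')
<== created
==> vault.strike(p='/stismu/fu/drutrosn')
<== ok
==> vault.strike(p='/kopik')
<== ok
==> vault.recite(p='/stismu/fu/fana')
<== slafi_ub
==> recast.asunit(v='-8237', u_from='MiB', u_to='B')
<== -8637120512
==> vault.strike(p='/smo')
<== ok
==> vault.inscribe(p='/stismu/fu/smestigr', c='fivam')
<== created

Answer: {kopik=puroto, smo/, stismu/, stismu/fu/, stismu/fu/fana=slafi_ub, stismu/fu/plipribr/}


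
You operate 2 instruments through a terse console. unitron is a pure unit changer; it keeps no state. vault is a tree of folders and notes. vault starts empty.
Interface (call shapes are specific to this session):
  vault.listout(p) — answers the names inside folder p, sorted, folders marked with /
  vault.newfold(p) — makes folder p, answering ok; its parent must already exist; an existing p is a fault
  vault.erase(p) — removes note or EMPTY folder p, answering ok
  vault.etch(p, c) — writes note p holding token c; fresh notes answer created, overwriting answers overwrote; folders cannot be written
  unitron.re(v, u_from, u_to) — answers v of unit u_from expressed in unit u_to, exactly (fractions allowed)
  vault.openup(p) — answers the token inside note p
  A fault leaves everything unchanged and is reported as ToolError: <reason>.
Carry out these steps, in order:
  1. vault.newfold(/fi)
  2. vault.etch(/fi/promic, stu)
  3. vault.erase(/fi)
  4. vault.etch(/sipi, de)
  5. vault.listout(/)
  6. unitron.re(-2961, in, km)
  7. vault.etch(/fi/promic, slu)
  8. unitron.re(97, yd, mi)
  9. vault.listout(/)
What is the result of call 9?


# vault.newfold(p='/fi') -> ok
# vault.etch(p='/fi/promic', c='stu') -> created
# vault.erase(p='/fi') -> ToolError: not empty
# vault.etch(p='/sipi', c='de') -> created
# vault.listout(p='/') -> [fi/, sipi]
# unitron.re(v='-2961', u_from='in', u_to='km') -> -376047/5000000
# vault.etch(p='/fi/promic', c='slu') -> overwrote
# unitron.re(v='97', u_from='yd', u_to='mi') -> 97/1760
# vault.listout(p='/') -> [fi/, sipi]

Answer: [fi/, sipi]


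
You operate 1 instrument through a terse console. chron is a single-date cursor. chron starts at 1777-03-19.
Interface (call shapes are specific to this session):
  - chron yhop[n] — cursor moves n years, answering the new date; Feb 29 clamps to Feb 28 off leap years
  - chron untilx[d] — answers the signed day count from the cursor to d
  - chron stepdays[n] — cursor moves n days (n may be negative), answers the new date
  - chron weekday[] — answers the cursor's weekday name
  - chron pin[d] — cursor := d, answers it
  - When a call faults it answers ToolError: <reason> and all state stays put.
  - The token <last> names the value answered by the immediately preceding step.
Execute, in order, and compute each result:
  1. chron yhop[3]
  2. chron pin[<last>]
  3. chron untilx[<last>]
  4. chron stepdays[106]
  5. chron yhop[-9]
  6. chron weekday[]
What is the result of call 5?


~$ chron yhop n=3
:: 1780-03-19
~$ chron pin d=<last>
:: 1780-03-19
~$ chron untilx d=<last>
:: 0
~$ chron stepdays n=106
:: 1780-07-03
~$ chron yhop n=-9
:: 1771-07-03
~$ chron weekday
:: Wednesday

Answer: 1771-07-03


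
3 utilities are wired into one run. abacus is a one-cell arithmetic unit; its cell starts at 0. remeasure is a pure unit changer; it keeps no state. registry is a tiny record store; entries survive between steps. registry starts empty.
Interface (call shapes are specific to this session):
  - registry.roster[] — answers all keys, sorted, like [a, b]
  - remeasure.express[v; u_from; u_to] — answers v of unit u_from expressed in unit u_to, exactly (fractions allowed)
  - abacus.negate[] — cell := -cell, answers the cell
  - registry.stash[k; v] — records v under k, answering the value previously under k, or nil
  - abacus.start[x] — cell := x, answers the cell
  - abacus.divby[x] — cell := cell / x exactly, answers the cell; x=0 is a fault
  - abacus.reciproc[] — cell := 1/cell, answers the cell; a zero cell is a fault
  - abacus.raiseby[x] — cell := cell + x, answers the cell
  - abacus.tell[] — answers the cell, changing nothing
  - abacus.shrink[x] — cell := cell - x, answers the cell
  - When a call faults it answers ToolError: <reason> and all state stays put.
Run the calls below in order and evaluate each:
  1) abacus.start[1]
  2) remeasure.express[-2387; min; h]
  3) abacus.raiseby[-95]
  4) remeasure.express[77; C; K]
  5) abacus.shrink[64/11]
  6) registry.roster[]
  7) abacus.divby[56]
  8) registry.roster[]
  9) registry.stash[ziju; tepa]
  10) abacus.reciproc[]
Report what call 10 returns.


Answer: -308/549

Derivation:
>> start(x→1)
<< 1
>> express(v→-2387, u_from→min, u_to→h)
<< -2387/60
>> raiseby(x→-95)
<< -94
>> express(v→77, u_from→C, u_to→K)
<< 7003/20
>> shrink(x→64/11)
<< -1098/11
>> roster()
<< []
>> divby(x→56)
<< -549/308
>> roster()
<< []
>> stash(k→ziju, v→tepa)
<< nil
>> reciproc()
<< -308/549


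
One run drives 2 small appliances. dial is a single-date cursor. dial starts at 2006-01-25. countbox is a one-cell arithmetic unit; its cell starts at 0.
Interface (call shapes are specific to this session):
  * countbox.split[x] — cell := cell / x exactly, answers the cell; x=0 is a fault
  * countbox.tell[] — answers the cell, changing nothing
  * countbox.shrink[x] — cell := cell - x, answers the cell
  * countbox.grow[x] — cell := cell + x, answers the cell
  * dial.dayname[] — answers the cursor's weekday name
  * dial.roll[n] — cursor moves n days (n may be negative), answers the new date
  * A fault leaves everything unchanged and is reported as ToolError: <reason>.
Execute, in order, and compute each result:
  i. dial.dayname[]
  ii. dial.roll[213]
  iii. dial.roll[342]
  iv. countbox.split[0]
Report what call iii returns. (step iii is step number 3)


Answer: 2007-08-03

Derivation:
[in] dayname
:: Wednesday
[in] roll n→213
:: 2006-08-26
[in] roll n→342
:: 2007-08-03
[in] split x→0
:: ToolError: division by zero


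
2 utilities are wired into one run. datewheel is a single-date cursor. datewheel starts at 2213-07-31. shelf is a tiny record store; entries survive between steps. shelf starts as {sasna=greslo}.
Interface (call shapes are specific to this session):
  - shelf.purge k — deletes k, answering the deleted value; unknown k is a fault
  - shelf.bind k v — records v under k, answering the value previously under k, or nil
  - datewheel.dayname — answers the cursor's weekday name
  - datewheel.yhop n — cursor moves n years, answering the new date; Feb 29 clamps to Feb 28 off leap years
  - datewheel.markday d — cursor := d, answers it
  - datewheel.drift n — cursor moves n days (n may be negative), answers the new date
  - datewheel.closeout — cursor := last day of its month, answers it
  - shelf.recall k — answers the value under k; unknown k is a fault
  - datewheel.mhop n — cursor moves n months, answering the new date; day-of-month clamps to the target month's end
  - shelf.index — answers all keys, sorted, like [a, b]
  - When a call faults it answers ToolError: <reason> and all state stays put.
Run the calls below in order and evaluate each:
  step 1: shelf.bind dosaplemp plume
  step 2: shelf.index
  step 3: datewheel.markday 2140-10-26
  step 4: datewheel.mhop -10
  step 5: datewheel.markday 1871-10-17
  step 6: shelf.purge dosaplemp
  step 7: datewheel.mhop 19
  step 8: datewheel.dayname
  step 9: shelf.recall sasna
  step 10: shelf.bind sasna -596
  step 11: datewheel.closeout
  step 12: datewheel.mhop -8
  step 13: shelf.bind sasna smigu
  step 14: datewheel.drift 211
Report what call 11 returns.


Answer: 1873-05-31

Derivation:
==> bind(dosaplemp, plume)
<== nil
==> index()
<== [dosaplemp, sasna]
==> markday(2140-10-26)
<== 2140-10-26
==> mhop(-10)
<== 2139-12-26
==> markday(1871-10-17)
<== 1871-10-17
==> purge(dosaplemp)
<== plume
==> mhop(19)
<== 1873-05-17
==> dayname()
<== Saturday
==> recall(sasna)
<== greslo
==> bind(sasna, -596)
<== greslo
==> closeout()
<== 1873-05-31
==> mhop(-8)
<== 1872-09-30
==> bind(sasna, smigu)
<== -596
==> drift(211)
<== 1873-04-29


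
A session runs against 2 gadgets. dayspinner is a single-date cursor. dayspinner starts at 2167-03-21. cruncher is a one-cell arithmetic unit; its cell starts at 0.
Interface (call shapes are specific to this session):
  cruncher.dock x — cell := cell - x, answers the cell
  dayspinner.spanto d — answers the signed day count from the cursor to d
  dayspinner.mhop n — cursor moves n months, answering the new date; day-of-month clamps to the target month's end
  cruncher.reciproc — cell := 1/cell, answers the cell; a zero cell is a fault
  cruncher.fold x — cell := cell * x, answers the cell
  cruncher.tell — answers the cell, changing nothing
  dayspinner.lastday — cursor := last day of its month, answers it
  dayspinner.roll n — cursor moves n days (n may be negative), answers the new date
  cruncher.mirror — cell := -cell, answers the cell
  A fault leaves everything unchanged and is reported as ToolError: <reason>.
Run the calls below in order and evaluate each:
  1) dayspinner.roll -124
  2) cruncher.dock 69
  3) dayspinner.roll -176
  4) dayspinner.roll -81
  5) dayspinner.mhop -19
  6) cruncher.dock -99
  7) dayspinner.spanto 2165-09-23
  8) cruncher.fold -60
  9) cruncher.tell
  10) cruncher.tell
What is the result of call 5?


Answer: 2164-08-05

Derivation:
Act: dayspinner.roll[-124]
Obs: 2166-11-17
Act: cruncher.dock[69]
Obs: -69
Act: dayspinner.roll[-176]
Obs: 2166-05-25
Act: dayspinner.roll[-81]
Obs: 2166-03-05
Act: dayspinner.mhop[-19]
Obs: 2164-08-05
Act: cruncher.dock[-99]
Obs: 30
Act: dayspinner.spanto[2165-09-23]
Obs: 414
Act: cruncher.fold[-60]
Obs: -1800
Act: cruncher.tell[]
Obs: -1800
Act: cruncher.tell[]
Obs: -1800


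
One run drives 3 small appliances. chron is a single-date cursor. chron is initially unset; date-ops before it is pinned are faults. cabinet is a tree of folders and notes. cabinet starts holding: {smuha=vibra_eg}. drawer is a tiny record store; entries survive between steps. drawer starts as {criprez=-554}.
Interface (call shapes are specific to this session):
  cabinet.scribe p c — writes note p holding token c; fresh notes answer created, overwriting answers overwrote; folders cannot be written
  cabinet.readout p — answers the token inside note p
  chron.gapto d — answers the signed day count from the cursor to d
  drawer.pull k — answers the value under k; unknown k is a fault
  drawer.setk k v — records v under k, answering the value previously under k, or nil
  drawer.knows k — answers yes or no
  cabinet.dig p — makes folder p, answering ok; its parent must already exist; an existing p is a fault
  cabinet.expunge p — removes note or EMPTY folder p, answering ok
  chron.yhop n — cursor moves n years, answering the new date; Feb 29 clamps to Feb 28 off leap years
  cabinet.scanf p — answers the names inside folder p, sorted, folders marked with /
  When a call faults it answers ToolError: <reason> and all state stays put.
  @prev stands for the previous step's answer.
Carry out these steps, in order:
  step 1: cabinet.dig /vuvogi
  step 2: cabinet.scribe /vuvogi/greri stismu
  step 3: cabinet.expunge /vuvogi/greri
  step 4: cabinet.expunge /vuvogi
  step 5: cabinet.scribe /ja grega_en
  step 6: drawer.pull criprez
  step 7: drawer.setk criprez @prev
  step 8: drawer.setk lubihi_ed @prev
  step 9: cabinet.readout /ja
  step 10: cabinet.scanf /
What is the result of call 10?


// dig(/vuvogi) => ok
// scribe(/vuvogi/greri, stismu) => created
// expunge(/vuvogi/greri) => ok
// expunge(/vuvogi) => ok
// scribe(/ja, grega_en) => created
// pull(criprez) => -554
// setk(criprez, @prev) => -554
// setk(lubihi_ed, @prev) => nil
// readout(/ja) => grega_en
// scanf(/) => [ja, smuha]

Answer: [ja, smuha]


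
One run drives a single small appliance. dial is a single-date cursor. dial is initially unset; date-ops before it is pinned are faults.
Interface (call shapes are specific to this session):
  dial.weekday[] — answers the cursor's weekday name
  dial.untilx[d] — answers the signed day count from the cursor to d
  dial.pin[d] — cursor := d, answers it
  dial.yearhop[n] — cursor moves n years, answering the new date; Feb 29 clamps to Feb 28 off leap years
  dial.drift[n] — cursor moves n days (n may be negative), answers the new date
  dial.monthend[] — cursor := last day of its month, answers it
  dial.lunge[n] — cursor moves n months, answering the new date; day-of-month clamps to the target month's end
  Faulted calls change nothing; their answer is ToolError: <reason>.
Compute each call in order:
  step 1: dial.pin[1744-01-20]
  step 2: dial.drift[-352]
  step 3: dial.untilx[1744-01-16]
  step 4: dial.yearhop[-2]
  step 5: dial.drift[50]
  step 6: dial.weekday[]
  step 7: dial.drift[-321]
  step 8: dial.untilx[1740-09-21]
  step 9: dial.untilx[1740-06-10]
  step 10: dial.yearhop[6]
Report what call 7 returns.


Answer: 1740-05-07

Derivation:
~$ pin d→1744-01-20
  1744-01-20
~$ drift n→-352
  1743-02-02
~$ untilx d→1744-01-16
  348
~$ yearhop n→-2
  1741-02-02
~$ drift n→50
  1741-03-24
~$ weekday
  Friday
~$ drift n→-321
  1740-05-07
~$ untilx d→1740-09-21
  137
~$ untilx d→1740-06-10
  34
~$ yearhop n→6
  1746-05-07


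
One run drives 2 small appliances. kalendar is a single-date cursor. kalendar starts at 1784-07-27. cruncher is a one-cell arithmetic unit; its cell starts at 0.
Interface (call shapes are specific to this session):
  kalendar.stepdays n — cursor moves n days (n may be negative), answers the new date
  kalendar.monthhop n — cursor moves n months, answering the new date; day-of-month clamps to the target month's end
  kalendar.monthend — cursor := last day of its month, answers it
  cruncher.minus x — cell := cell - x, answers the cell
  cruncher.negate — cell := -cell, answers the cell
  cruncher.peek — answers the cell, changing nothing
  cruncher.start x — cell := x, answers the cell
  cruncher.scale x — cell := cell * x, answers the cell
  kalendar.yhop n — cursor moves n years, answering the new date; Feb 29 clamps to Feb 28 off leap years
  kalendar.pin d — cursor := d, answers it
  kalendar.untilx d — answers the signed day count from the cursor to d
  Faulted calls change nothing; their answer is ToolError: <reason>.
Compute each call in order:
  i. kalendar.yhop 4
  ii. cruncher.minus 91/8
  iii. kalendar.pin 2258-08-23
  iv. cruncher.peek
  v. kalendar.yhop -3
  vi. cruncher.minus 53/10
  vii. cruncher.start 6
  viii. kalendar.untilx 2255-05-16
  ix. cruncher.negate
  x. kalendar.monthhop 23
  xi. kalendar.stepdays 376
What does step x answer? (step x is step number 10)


$ kalendar.yhop n='4'
:: 1788-07-27
$ cruncher.minus x='91/8'
:: -91/8
$ kalendar.pin d='2258-08-23'
:: 2258-08-23
$ cruncher.peek
:: -91/8
$ kalendar.yhop n='-3'
:: 2255-08-23
$ cruncher.minus x='53/10'
:: -667/40
$ cruncher.start x='6'
:: 6
$ kalendar.untilx d='2255-05-16'
:: -99
$ cruncher.negate
:: -6
$ kalendar.monthhop n='23'
:: 2257-07-23
$ kalendar.stepdays n='376'
:: 2258-08-03

Answer: 2257-07-23


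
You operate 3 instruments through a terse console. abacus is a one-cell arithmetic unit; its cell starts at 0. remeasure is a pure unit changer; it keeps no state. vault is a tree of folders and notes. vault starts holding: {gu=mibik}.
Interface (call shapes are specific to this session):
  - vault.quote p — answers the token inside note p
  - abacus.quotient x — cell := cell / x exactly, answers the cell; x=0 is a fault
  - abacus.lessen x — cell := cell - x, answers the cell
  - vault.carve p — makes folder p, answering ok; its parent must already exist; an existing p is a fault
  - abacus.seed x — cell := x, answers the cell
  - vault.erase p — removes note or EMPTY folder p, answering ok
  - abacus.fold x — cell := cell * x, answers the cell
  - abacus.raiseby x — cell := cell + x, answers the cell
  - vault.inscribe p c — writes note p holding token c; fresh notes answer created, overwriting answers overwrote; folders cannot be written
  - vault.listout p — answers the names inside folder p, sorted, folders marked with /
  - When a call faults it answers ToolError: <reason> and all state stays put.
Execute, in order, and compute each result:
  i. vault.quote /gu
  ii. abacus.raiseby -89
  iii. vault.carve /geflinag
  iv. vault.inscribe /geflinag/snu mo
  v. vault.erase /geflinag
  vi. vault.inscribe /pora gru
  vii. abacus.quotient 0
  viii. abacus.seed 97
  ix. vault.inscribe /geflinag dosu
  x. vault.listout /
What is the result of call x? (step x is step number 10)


Answer: [geflinag/, gu, pora]

Derivation:
==> vault.quote(p: /gu)
<== mibik
==> abacus.raiseby(x: -89)
<== -89
==> vault.carve(p: /geflinag)
<== ok
==> vault.inscribe(p: /geflinag/snu, c: mo)
<== created
==> vault.erase(p: /geflinag)
<== ToolError: not empty
==> vault.inscribe(p: /pora, c: gru)
<== created
==> abacus.quotient(x: 0)
<== ToolError: division by zero
==> abacus.seed(x: 97)
<== 97
==> vault.inscribe(p: /geflinag, c: dosu)
<== ToolError: is a directory
==> vault.listout(p: /)
<== [geflinag/, gu, pora]


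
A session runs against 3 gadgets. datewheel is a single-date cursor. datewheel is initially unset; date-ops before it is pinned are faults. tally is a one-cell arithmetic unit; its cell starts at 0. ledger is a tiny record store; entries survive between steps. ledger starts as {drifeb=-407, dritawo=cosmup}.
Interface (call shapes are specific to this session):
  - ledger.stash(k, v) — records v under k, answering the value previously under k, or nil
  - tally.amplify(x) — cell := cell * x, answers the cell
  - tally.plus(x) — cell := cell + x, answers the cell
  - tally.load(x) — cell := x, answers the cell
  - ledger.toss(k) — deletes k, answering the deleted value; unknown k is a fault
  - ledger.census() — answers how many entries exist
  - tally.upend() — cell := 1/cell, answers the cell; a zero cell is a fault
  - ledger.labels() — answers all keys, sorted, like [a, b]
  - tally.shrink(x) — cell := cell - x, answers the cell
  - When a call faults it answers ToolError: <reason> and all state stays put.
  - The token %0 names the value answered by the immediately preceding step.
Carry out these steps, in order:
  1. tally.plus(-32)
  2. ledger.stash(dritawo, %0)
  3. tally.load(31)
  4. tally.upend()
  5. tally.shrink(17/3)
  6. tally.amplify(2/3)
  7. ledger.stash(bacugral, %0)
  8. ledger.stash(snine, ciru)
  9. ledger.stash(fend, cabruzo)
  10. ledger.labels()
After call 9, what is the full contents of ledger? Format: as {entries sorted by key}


Answer: {bacugral=-1048/279, drifeb=-407, dritawo=-32, fend=cabruzo, snine=ciru}

Derivation:
==> tally.plus(x='-32')
<== -32
==> ledger.stash(k='dritawo', v='%0')
<== cosmup
==> tally.load(x='31')
<== 31
==> tally.upend()
<== 1/31
==> tally.shrink(x='17/3')
<== -524/93
==> tally.amplify(x='2/3')
<== -1048/279
==> ledger.stash(k='bacugral', v='%0')
<== nil
==> ledger.stash(k='snine', v='ciru')
<== nil
==> ledger.stash(k='fend', v='cabruzo')
<== nil
==> ledger.labels()
<== [bacugral, drifeb, dritawo, fend, snine]


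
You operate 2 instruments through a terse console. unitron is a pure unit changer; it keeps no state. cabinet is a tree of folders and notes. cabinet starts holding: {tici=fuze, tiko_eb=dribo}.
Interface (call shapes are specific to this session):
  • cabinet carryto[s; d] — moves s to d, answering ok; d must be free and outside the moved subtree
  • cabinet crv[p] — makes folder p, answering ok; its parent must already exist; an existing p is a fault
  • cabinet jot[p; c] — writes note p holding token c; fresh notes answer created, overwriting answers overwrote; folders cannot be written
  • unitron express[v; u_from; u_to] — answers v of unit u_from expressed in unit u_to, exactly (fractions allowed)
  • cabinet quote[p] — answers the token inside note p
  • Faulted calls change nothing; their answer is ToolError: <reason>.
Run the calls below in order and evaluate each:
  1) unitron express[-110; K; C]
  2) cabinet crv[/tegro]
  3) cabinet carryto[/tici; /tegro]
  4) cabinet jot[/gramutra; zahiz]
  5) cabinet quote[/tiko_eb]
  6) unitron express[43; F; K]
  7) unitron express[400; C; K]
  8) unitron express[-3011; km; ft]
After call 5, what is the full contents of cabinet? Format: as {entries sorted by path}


Answer: {gramutra=zahiz, tegro/, tici=fuze, tiko_eb=dribo}

Derivation:
-> unitron express(v='-110', u_from='K', u_to='C')
<- -7663/20
-> cabinet crv(p='/tegro')
<- ok
-> cabinet carryto(s='/tici', d='/tegro')
<- ToolError: exists
-> cabinet jot(p='/gramutra', c='zahiz')
<- created
-> cabinet quote(p='/tiko_eb')
<- dribo
-> unitron express(v='43', u_from='F', u_to='K')
<- 50267/180
-> unitron express(v='400', u_from='C', u_to='K')
<- 13463/20
-> unitron express(v='-3011', u_from='km', u_to='ft')
<- -3763750000/381


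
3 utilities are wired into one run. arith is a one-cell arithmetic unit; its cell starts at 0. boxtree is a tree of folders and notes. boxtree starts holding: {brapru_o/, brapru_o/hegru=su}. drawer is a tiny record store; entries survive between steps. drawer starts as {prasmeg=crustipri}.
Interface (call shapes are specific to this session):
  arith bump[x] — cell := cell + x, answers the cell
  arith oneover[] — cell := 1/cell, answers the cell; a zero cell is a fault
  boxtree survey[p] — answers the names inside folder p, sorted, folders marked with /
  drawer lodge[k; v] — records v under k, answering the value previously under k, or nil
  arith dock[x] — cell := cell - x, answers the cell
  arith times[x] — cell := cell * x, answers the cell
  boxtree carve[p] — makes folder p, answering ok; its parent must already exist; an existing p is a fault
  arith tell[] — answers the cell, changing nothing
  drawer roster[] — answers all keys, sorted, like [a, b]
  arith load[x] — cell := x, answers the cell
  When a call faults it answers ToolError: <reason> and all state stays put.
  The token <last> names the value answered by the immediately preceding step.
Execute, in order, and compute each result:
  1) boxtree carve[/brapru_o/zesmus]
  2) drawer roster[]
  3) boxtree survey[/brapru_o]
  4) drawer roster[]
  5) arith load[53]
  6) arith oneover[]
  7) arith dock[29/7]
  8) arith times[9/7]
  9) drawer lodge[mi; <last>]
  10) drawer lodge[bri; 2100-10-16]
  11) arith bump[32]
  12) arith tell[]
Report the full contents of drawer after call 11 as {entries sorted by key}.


% 1. boxtree carve(p='/brapru_o/zesmus') == ok
% 2. drawer roster() == [prasmeg]
% 3. boxtree survey(p='/brapru_o') == [hegru, zesmus/]
% 4. drawer roster() == [prasmeg]
% 5. arith load(x='53') == 53
% 6. arith oneover() == 1/53
% 7. arith dock(x='29/7') == -1530/371
% 8. arith times(x='9/7') == -13770/2597
% 9. drawer lodge(k='mi', v='<last>') == nil
% 10. drawer lodge(k='bri', v='2100-10-16') == nil
% 11. arith bump(x='32') == 69334/2597
% 12. arith tell() == 69334/2597

Answer: {bri=2100-10-16, mi=-13770/2597, prasmeg=crustipri}


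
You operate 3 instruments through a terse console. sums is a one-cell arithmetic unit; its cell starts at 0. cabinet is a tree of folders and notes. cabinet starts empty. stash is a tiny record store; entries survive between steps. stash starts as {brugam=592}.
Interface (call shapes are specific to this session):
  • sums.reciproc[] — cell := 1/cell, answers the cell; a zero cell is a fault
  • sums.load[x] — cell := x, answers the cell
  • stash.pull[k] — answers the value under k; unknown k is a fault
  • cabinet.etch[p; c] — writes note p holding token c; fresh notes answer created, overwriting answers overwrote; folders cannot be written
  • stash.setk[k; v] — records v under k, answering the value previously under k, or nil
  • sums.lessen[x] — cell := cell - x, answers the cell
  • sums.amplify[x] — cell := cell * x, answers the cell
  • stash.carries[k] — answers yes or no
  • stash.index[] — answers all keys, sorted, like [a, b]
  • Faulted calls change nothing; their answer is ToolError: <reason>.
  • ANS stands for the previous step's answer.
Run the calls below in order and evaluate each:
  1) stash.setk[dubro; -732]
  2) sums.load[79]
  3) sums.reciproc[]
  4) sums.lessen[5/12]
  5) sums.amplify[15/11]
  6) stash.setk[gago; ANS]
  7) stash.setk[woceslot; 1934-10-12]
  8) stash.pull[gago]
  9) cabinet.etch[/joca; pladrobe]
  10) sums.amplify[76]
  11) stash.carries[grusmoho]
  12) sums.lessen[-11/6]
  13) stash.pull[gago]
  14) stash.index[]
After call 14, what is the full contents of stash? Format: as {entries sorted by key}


Answer: {brugam=592, dubro=-732, gago=-1915/3476, woceslot=1934-10-12}

Derivation:
-> stash.setk(k: dubro, v: -732)
<- nil
-> sums.load(x: 79)
<- 79
-> sums.reciproc()
<- 1/79
-> sums.lessen(x: 5/12)
<- -383/948
-> sums.amplify(x: 15/11)
<- -1915/3476
-> stash.setk(k: gago, v: ANS)
<- nil
-> stash.setk(k: woceslot, v: 1934-10-12)
<- nil
-> stash.pull(k: gago)
<- -1915/3476
-> cabinet.etch(p: /joca, c: pladrobe)
<- created
-> sums.amplify(x: 76)
<- -36385/869
-> stash.carries(k: grusmoho)
<- no
-> sums.lessen(x: -11/6)
<- -208751/5214
-> stash.pull(k: gago)
<- -1915/3476
-> stash.index()
<- [brugam, dubro, gago, woceslot]


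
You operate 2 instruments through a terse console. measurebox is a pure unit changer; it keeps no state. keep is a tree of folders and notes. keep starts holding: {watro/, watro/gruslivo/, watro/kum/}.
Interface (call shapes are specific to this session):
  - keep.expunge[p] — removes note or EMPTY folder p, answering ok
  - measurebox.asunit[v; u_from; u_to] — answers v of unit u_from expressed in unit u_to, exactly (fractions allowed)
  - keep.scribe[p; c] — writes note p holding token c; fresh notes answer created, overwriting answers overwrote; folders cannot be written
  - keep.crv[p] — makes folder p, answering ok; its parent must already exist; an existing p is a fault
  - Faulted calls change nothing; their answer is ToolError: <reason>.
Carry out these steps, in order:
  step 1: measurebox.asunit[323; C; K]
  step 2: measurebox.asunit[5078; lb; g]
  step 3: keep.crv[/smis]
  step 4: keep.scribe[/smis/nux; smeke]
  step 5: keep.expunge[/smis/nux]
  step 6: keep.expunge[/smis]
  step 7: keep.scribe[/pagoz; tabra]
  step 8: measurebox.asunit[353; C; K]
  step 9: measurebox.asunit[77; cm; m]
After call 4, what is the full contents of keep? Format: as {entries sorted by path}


Answer: {smis/, smis/nux=smeke, watro/, watro/gruslivo/, watro/kum/}

Derivation:
% asunit(v: 323, u_from: C, u_to: K) -> 11923/20
% asunit(v: 5078, u_from: lb, u_to: g) -> 115167102743/50000
% crv(p: /smis) -> ok
% scribe(p: /smis/nux, c: smeke) -> created
% expunge(p: /smis/nux) -> ok
% expunge(p: /smis) -> ok
% scribe(p: /pagoz, c: tabra) -> created
% asunit(v: 353, u_from: C, u_to: K) -> 12523/20
% asunit(v: 77, u_from: cm, u_to: m) -> 77/100


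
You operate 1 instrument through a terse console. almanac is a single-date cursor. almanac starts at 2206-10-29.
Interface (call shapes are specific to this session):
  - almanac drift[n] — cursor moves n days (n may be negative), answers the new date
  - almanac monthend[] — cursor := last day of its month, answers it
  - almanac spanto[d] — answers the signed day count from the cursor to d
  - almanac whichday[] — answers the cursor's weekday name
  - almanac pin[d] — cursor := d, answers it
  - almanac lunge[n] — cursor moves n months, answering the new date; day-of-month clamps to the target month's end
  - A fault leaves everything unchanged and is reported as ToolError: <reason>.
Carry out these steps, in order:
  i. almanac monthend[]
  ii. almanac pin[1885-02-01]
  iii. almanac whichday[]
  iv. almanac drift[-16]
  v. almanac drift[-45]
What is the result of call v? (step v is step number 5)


Answer: 1884-12-02

Derivation:
Invoking almanac monthend, which returns 2206-10-31.
Invoking almanac pin(d='1885-02-01'), — result: 1885-02-01.
Using almanac whichday, giving Sunday.
I try almanac drift(n='-16'), giving 1885-01-16.
Now I run almanac drift(n='-45'), giving 1884-12-02.


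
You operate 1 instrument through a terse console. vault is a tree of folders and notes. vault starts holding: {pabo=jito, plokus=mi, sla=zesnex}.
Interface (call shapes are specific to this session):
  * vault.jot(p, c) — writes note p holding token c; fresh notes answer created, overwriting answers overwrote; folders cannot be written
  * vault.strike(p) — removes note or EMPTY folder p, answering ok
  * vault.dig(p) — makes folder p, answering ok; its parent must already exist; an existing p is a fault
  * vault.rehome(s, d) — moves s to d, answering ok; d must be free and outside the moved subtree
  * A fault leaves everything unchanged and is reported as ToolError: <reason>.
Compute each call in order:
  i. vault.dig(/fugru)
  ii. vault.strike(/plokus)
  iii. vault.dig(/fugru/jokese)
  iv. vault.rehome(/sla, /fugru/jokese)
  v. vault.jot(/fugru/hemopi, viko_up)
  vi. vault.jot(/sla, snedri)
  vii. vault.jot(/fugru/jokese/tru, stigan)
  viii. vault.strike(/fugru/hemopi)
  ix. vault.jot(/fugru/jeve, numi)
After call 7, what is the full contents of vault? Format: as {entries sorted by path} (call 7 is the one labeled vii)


Answer: {fugru/, fugru/hemopi=viko_up, fugru/jokese/, fugru/jokese/tru=stigan, pabo=jito, sla=snedri}

Derivation:
-> dig(p: /fugru)
<- ok
-> strike(p: /plokus)
<- ok
-> dig(p: /fugru/jokese)
<- ok
-> rehome(s: /sla, d: /fugru/jokese)
<- ToolError: exists
-> jot(p: /fugru/hemopi, c: viko_up)
<- created
-> jot(p: /sla, c: snedri)
<- overwrote
-> jot(p: /fugru/jokese/tru, c: stigan)
<- created
-> strike(p: /fugru/hemopi)
<- ok
-> jot(p: /fugru/jeve, c: numi)
<- created


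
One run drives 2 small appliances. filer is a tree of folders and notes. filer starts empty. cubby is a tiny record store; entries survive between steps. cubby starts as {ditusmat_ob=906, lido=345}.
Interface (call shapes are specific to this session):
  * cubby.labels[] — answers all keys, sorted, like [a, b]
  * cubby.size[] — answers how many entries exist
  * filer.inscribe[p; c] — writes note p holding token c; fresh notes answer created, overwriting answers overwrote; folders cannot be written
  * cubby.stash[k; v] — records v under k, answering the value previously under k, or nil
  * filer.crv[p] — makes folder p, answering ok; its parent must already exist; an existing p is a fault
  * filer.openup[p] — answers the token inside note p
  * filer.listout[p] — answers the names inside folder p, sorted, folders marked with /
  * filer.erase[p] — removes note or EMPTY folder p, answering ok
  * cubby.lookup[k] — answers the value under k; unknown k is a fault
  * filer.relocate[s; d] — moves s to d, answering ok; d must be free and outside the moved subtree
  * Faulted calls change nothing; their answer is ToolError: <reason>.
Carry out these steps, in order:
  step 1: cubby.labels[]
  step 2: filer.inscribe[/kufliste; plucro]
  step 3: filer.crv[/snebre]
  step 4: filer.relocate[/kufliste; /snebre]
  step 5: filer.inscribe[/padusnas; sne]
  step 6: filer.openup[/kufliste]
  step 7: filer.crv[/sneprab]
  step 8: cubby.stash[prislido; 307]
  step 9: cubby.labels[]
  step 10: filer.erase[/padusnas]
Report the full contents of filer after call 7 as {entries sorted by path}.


[in] labels
:: [ditusmat_ob, lido]
[in] inscribe p→/kufliste c→plucro
:: created
[in] crv p→/snebre
:: ok
[in] relocate s→/kufliste d→/snebre
:: ToolError: exists
[in] inscribe p→/padusnas c→sne
:: created
[in] openup p→/kufliste
:: plucro
[in] crv p→/sneprab
:: ok
[in] stash k→prislido v→307
:: nil
[in] labels
:: [ditusmat_ob, lido, prislido]
[in] erase p→/padusnas
:: ok

Answer: {kufliste=plucro, padusnas=sne, snebre/, sneprab/}
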